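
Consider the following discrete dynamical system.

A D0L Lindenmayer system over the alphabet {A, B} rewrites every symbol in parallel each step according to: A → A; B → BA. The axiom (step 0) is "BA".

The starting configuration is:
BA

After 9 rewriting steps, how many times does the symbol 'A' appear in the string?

0) BA
1) BAA
2) BAAA
3) BAAAA
4) BAAAAA
5) BAAAAAA
6) BAAAAAAA
7) BAAAAAAAA
8) BAAAAAAAAA
9) BAAAAAAAAAA

10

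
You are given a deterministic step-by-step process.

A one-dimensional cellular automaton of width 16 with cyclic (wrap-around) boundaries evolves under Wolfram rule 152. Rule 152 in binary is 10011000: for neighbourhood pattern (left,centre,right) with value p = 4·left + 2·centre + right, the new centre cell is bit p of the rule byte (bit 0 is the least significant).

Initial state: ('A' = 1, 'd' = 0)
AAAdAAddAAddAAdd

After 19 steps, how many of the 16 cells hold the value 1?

1

step 0: AAAdAAddAAddAAdd
step 1: AAddAdAdAdAdAdAd
step 2: AdAddddddddddddd
step 3: dddAdddddddddddd
step 4: ddddAddddddddddd
step 5: dddddAdddddddddd
step 6: ddddddAddddddddd
step 7: dddddddAdddddddd
step 8: ddddddddAddddddd
step 9: dddddddddAdddddd
step 10: ddddddddddAddddd
step 11: dddddddddddAdddd
step 12: ddddddddddddAddd
step 13: dddddddddddddAdd
step 14: ddddddddddddddAd
step 15: dddddddddddddddA
step 16: Addddddddddddddd
step 17: dAdddddddddddddd
step 18: ddAddddddddddddd
step 19: dddAdddddddddddd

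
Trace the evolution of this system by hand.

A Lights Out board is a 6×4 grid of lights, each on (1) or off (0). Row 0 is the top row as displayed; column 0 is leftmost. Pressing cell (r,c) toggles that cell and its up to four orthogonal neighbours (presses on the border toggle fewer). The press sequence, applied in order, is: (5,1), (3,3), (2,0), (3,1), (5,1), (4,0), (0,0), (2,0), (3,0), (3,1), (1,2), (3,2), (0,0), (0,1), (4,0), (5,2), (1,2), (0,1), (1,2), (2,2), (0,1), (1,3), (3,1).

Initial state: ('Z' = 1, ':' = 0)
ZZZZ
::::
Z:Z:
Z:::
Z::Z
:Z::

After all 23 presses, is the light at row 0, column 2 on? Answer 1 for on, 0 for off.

gen 0: ZZZZ
::::
Z:Z:
Z:::
Z::Z
:Z::
gen 1: ZZZZ
::::
Z:Z:
Z:::
ZZ:Z
Z:Z:
gen 2: ZZZZ
::::
Z:ZZ
Z:ZZ
ZZ::
Z:Z:
gen 3: ZZZZ
Z:::
:ZZZ
::ZZ
ZZ::
Z:Z:
gen 4: ZZZZ
Z:::
::ZZ
ZZ:Z
Z:::
Z:Z:
gen 5: ZZZZ
Z:::
::ZZ
ZZ:Z
ZZ::
:Z::
gen 6: ZZZZ
Z:::
::ZZ
:Z:Z
::::
ZZ::
gen 7: ::ZZ
::::
::ZZ
:Z:Z
::::
ZZ::
gen 8: ::ZZ
Z:::
ZZZZ
ZZ:Z
::::
ZZ::
gen 9: ::ZZ
Z:::
:ZZZ
:::Z
Z:::
ZZ::
gen 10: ::ZZ
Z:::
::ZZ
ZZZZ
ZZ::
ZZ::
gen 11: :::Z
ZZZZ
:::Z
ZZZZ
ZZ::
ZZ::
gen 12: :::Z
ZZZZ
::ZZ
Z:::
ZZZ:
ZZ::
gen 13: ZZ:Z
:ZZZ
::ZZ
Z:::
ZZZ:
ZZ::
gen 14: ::ZZ
::ZZ
::ZZ
Z:::
ZZZ:
ZZ::
gen 15: ::ZZ
::ZZ
::ZZ
::::
::Z:
:Z::
gen 16: ::ZZ
::ZZ
::ZZ
::::
::::
::ZZ
gen 17: :::Z
:Z::
:::Z
::::
::::
::ZZ
gen 18: ZZZZ
::::
:::Z
::::
::::
::ZZ
gen 19: ZZ:Z
:ZZZ
::ZZ
::::
::::
::ZZ
gen 20: ZZ:Z
:Z:Z
:Z::
::Z:
::::
::ZZ
gen 21: ::ZZ
:::Z
:Z::
::Z:
::::
::ZZ
gen 22: ::Z:
::Z:
:Z:Z
::Z:
::::
::ZZ
gen 23: ::Z:
::Z:
:::Z
ZZ::
:Z::
::ZZ

1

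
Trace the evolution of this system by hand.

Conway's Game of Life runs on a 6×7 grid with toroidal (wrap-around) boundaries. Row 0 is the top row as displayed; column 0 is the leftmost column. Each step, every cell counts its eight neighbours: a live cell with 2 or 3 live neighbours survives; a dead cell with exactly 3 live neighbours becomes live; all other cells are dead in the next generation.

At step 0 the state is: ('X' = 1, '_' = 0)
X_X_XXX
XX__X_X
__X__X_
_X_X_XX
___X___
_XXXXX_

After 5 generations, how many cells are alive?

13

t=0: X_X_XXX
XX__X_X
__X__X_
_X_X_XX
___X___
_XXXXX_
t=1: _______
__X_X__
__XX___
___X_XX
XX____X
XX_____
t=2: _X_____
__X____
__X__X_
_X_XXXX
_XX__X_
_X____X
t=3: XXX____
_XX____
_XX__XX
XX_X__X
_X_X___
_X_____
t=4: X______
___X__X
___X_XX
___XXXX
_X_____
_______
t=5: _______
X___XXX
X_XX___
X_XX__X
____XX_
_______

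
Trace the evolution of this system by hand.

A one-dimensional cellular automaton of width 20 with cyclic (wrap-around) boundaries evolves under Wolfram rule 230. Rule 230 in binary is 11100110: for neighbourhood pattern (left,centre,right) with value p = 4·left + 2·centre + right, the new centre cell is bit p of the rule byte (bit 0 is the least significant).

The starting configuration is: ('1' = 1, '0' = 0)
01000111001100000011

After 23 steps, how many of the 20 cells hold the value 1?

t=0: 01000111001100000011
t=1: 11001011010100000101
t=2: 11011101111100001110
t=3: 01101110111100010111
t=4: 10110111011100111011
t=5: 11011011101101011101
t=6: 11101101110111101110
t=7: 01110110111011110111
t=8: 10111011011101111011
t=9: 11011101101110111101
t=10: 11101110110111011110
t=11: 01110111011011101111
t=12: 10111011101101110111
t=13: 11011101110110111011
t=14: 11101110111011011101
t=15: 11110111011101101110
t=16: 01111011101110110111
t=17: 10111101110111011011
t=18: 11011110111011101101
t=19: 11101111011101110110
t=20: 01110111101110111011
t=21: 10111011110111011101
t=22: 11011101111011101110
t=23: 01101110111101110111

15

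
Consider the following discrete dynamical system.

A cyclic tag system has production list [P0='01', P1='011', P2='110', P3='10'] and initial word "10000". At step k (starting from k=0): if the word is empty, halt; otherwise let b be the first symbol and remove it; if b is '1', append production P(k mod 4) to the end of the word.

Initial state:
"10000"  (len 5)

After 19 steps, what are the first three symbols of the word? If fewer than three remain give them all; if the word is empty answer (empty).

111

step 0: "10000"  (len 5)
step 1: "000001"  (len 6)
step 2: "00001"  (len 5)
step 3: "0001"  (len 4)
step 4: "001"  (len 3)
step 5: "01"  (len 2)
step 6: "1"  (len 1)
step 7: "110"  (len 3)
step 8: "1010"  (len 4)
step 9: "01001"  (len 5)
step 10: "1001"  (len 4)
step 11: "001110"  (len 6)
step 12: "01110"  (len 5)
step 13: "1110"  (len 4)
step 14: "110011"  (len 6)
step 15: "10011110"  (len 8)
step 16: "001111010"  (len 9)
step 17: "01111010"  (len 8)
step 18: "1111010"  (len 7)
step 19: "111010110"  (len 9)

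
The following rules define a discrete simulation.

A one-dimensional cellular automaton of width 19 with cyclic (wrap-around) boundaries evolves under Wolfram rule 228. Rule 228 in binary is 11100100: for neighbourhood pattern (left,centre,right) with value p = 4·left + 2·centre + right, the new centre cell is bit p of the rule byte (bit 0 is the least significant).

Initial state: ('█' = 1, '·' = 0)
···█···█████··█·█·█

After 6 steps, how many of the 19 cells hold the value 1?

step 0: ···█···█████··█·█·█
step 1: ···█····████··█████
step 2: ···█·····███···████
step 3: ···█······██····███
step 4: ···█·······█·····██
step 5: ···█·······█······█
step 6: ···█·······█······█

3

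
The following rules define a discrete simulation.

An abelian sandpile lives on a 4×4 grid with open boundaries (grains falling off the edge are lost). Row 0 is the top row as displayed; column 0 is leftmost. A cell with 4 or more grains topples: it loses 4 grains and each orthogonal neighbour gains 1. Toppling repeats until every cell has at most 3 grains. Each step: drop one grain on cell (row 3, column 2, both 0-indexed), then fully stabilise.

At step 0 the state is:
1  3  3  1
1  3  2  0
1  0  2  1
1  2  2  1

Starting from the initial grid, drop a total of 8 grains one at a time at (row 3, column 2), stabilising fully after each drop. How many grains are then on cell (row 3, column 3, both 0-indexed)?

gen 0: 1  3  3  1
1  3  2  0
1  0  2  1
1  2  2  1
gen 1: 1  3  3  1
1  3  2  0
1  0  2  1
1  2  3  1
gen 2: 1  3  3  1
1  3  2  0
1  0  3  1
1  3  0  2
gen 3: 1  3  3  1
1  3  2  0
1  0  3  1
1  3  1  2
gen 4: 1  3  3  1
1  3  2  0
1  0  3  1
1  3  2  2
gen 5: 1  3  3  1
1  3  2  0
1  0  3  1
1  3  3  2
gen 6: 1  3  3  1
1  3  3  0
1  2  0  2
2  0  2  3
gen 7: 1  3  3  1
1  3  3  0
1  2  0  2
2  0  3  3
gen 8: 1  3  3  1
1  3  3  0
1  2  1  3
2  1  1  0

0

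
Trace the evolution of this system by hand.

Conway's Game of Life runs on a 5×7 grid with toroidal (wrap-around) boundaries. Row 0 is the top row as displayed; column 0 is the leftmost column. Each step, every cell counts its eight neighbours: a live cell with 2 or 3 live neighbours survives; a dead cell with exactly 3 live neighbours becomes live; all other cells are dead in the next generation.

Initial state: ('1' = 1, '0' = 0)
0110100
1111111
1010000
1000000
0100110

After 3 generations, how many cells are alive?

gen 0: 0110100
1111111
1010000
1000000
0100110
gen 1: 0000000
0000111
0010110
1000001
1111110
gen 2: 1110000
0001101
1001100
1000000
1111110
gen 3: 0000000
0000111
1001111
1000010
0001100

12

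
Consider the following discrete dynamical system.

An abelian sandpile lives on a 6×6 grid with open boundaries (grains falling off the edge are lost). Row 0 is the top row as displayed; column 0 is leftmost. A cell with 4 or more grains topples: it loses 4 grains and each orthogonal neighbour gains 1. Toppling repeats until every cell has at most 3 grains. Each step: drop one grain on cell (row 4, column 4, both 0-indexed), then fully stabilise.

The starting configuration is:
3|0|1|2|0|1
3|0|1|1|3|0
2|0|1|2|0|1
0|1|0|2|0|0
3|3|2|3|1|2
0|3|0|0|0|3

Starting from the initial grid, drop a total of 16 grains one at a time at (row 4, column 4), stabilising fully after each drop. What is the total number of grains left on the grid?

53

0) 3|0|1|2|0|1
3|0|1|1|3|0
2|0|1|2|0|1
0|1|0|2|0|0
3|3|2|3|1|2
0|3|0|0|0|3
1) 3|0|1|2|0|1
3|0|1|1|3|0
2|0|1|2|0|1
0|1|0|2|0|0
3|3|2|3|2|2
0|3|0|0|0|3
2) 3|0|1|2|0|1
3|0|1|1|3|0
2|0|1|2|0|1
0|1|0|2|0|0
3|3|2|3|3|2
0|3|0|0|0|3
3) 3|0|1|2|0|1
3|0|1|1|3|0
2|0|1|2|0|1
0|1|0|3|1|0
3|3|3|0|1|3
0|3|0|1|1|3
4) 3|0|1|2|0|1
3|0|1|1|3|0
2|0|1|2|0|1
0|1|0|3|1|0
3|3|3|0|2|3
0|3|0|1|1|3
5) 3|0|1|2|0|1
3|0|1|1|3|0
2|0|1|2|0|1
0|1|0|3|1|0
3|3|3|0|3|3
0|3|0|1|1|3
6) 3|0|1|2|0|1
3|0|1|1|3|0
2|0|1|2|0|1
0|1|0|3|2|1
3|3|3|1|1|1
0|3|0|1|3|0
7) 3|0|1|2|0|1
3|0|1|1|3|0
2|0|1|2|0|1
0|1|0|3|2|1
3|3|3|1|2|1
0|3|0|1|3|0
8) 3|0|1|2|0|1
3|0|1|1|3|0
2|0|1|2|0|1
0|1|0|3|2|1
3|3|3|1|3|1
0|3|0|1|3|0
9) 3|0|1|2|0|1
3|0|1|1|3|0
2|0|1|2|0|1
0|1|0|3|3|1
3|3|3|2|1|2
0|3|0|2|0|1
10) 3|0|1|2|0|1
3|0|1|1|3|0
2|0|1|2|0|1
0|1|0|3|3|1
3|3|3|2|2|2
0|3|0|2|0|1
11) 3|0|1|2|0|1
3|0|1|1|3|0
2|0|1|2|0|1
0|1|0|3|3|1
3|3|3|2|3|2
0|3|0|2|0|1
12) 3|0|1|2|0|1
3|0|1|1|3|0
2|0|1|3|1|1
1|2|2|1|1|2
0|2|1|1|2|3
2|0|2|3|1|1
13) 3|0|1|2|0|1
3|0|1|1|3|0
2|0|1|3|1|1
1|2|2|1|1|2
0|2|1|1|3|3
2|0|2|3|1|1
14) 3|0|1|2|0|1
3|0|1|1|3|0
2|0|1|3|1|1
1|2|2|1|2|3
0|2|1|2|1|0
2|0|2|3|2|2
15) 3|0|1|2|0|1
3|0|1|1|3|0
2|0|1|3|1|1
1|2|2|1|2|3
0|2|1|2|2|0
2|0|2|3|2|2
16) 3|0|1|2|0|1
3|0|1|1|3|0
2|0|1|3|1|1
1|2|2|1|2|3
0|2|1|2|3|0
2|0|2|3|2|2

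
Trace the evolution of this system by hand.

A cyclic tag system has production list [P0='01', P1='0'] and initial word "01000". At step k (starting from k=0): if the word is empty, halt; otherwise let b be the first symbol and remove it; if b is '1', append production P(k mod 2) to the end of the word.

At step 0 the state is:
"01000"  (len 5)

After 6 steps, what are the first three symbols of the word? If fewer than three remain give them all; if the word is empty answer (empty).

(empty)

[0] "01000"  (len 5)
[1] "1000"  (len 4)
[2] "0000"  (len 4)
[3] "000"  (len 3)
[4] "00"  (len 2)
[5] "0"  (len 1)
[6] (halted — word empty)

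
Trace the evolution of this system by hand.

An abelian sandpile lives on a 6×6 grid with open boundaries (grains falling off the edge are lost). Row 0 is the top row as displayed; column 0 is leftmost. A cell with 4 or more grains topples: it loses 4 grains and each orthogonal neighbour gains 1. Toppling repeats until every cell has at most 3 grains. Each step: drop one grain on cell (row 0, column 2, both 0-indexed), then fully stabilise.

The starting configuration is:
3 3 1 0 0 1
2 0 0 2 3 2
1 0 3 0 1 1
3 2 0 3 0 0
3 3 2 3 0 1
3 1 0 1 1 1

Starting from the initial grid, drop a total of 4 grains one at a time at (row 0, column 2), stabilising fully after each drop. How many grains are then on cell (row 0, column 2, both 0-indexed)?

gen 0: 3 3 1 0 0 1
2 0 0 2 3 2
1 0 3 0 1 1
3 2 0 3 0 0
3 3 2 3 0 1
3 1 0 1 1 1
gen 1: 3 3 2 0 0 1
2 0 0 2 3 2
1 0 3 0 1 1
3 2 0 3 0 0
3 3 2 3 0 1
3 1 0 1 1 1
gen 2: 3 3 3 0 0 1
2 0 0 2 3 2
1 0 3 0 1 1
3 2 0 3 0 0
3 3 2 3 0 1
3 1 0 1 1 1
gen 3: 0 1 1 1 0 1
3 1 1 2 3 2
1 0 3 0 1 1
3 2 0 3 0 0
3 3 2 3 0 1
3 1 0 1 1 1
gen 4: 0 1 2 1 0 1
3 1 1 2 3 2
1 0 3 0 1 1
3 2 0 3 0 0
3 3 2 3 0 1
3 1 0 1 1 1

2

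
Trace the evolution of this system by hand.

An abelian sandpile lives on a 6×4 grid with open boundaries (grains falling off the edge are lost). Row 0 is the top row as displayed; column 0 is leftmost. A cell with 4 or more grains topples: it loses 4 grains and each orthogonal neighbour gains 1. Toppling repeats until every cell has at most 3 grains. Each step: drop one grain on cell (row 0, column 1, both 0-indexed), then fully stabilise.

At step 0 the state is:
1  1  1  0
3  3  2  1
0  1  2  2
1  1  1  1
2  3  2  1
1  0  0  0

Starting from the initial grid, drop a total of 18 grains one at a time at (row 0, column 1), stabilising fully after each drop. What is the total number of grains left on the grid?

39

[0] 1  1  1  0
3  3  2  1
0  1  2  2
1  1  1  1
2  3  2  1
1  0  0  0
[1] 1  2  1  0
3  3  2  1
0  1  2  2
1  1  1  1
2  3  2  1
1  0  0  0
[2] 1  3  1  0
3  3  2  1
0  1  2  2
1  1  1  1
2  3  2  1
1  0  0  0
[3] 3  1  2  0
0  1  3  1
1  2  2  2
1  1  1  1
2  3  2  1
1  0  0  0
[4] 3  2  2  0
0  1  3  1
1  2  2  2
1  1  1  1
2  3  2  1
1  0  0  0
[5] 3  3  2  0
0  1  3  1
1  2  2  2
1  1  1  1
2  3  2  1
1  0  0  0
[6] 0  1  3  0
1  2  3  1
1  2  2  2
1  1  1  1
2  3  2  1
1  0  0  0
[7] 0  2  3  0
1  2  3  1
1  2  2  2
1  1  1  1
2  3  2  1
1  0  0  0
[8] 0  3  3  0
1  2  3  1
1  2  2  2
1  1  1  1
2  3  2  1
1  0  0  0
[9] 1  2  1  1
2  0  1  2
1  3  3  2
1  1  1  1
2  3  2  1
1  0  0  0
[10] 1  3  1  1
2  0  1  2
1  3  3  2
1  1  1  1
2  3  2  1
1  0  0  0
[11] 2  0  2  1
2  1  1  2
1  3  3  2
1  1  1  1
2  3  2  1
1  0  0  0
[12] 2  1  2  1
2  1  1  2
1  3  3  2
1  1  1  1
2  3  2  1
1  0  0  0
[13] 2  2  2  1
2  1  1  2
1  3  3  2
1  1  1  1
2  3  2  1
1  0  0  0
[14] 2  3  2  1
2  1  1  2
1  3  3  2
1  1  1  1
2  3  2  1
1  0  0  0
[15] 3  0  3  1
2  2  1  2
1  3  3  2
1  1  1  1
2  3  2  1
1  0  0  0
[16] 3  1  3  1
2  2  1  2
1  3  3  2
1  1  1  1
2  3  2  1
1  0  0  0
[17] 3  2  3  1
2  2  1  2
1  3  3  2
1  1  1  1
2  3  2  1
1  0  0  0
[18] 3  3  3  1
2  2  1  2
1  3  3  2
1  1  1  1
2  3  2  1
1  0  0  0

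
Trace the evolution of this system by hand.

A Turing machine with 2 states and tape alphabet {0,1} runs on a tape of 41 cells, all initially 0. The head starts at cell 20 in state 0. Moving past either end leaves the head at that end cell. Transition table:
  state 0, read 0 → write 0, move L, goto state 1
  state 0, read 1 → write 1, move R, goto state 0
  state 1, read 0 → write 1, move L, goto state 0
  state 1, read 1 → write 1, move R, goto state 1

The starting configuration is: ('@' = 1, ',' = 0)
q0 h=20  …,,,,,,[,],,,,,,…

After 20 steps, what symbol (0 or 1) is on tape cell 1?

1

k=0  q0 h=20  …,,,,,,[,],,,,,,…
k=1  q1 h=19  …,,,,,,[,],,,,,,…
k=2  q0 h=18  …,,,,,,[,]@,,,,,…
k=3  q1 h=17  …,,,,,,[,],@,,,,…
k=4  q0 h=16  …,,,,,,[,]@,@,,,…
k=5  q1 h=15  …,,,,,,[,],@,@,,…
k=6  q0 h=14  …,,,,,,[,]@,@,@,…
k=7  q1 h=13  …,,,,,,[,],@,@,@…
k=8  q0 h=12  …,,,,,,[,]@,@,@,…
k=9  q1 h=11  …,,,,,,[,],@,@,@…
k=10  q0 h=10  …,,,,,,[,]@,@,@,…
k=11  q1 h= 9  …,,,,,,[,],@,@,@…
k=12  q0 h= 8  …,,,,,,[,]@,@,@,…
k=13  q1 h= 7  …,,,,,,[,],@,@,@…
k=14  q0 h= 6  |,,,,,,[,]@,@,@,…
k=15  q1 h= 5  |,,,,,[,],@,@,@…
k=16  q0 h= 4  |,,,,[,]@,@,@,…
k=17  q1 h= 3  |,,,[,],@,@,@…
k=18  q0 h= 2  |,,[,]@,@,@,…
k=19  q1 h= 1  |,[,],@,@,@…
k=20  q0 h= 0  |[,]@,@,@,…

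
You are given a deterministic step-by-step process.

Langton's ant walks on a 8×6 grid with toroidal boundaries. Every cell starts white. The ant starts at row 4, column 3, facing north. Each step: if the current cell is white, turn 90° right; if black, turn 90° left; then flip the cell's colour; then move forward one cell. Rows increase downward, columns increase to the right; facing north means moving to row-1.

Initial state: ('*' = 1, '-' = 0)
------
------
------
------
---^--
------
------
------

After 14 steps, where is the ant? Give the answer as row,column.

gen 0: ------
------
------
------
---^--
------
------
------
gen 1: ------
------
------
------
---*>-
------
------
------
gen 2: ------
------
------
------
---**-
----v-
------
------
gen 3: ------
------
------
------
---**-
---<*-
------
------
gen 4: ------
------
------
------
---^*-
---**-
------
------
gen 5: ------
------
------
------
--<-*-
---**-
------
------
gen 6: ------
------
------
--^---
--*-*-
---**-
------
------
gen 7: ------
------
------
--*>--
--*-*-
---**-
------
------
gen 8: ------
------
------
--**--
--*v*-
---**-
------
------
gen 9: ------
------
------
--**--
--<**-
---**-
------
------
gen 10: ------
------
------
--**--
---**-
--v**-
------
------
gen 11: ------
------
------
--**--
---**-
-<***-
------
------
gen 12: ------
------
------
--**--
-^-**-
-****-
------
------
gen 13: ------
------
------
--**--
-*>**-
-****-
------
------
gen 14: ------
------
------
--**--
-****-
-*v**-
------
------

5,2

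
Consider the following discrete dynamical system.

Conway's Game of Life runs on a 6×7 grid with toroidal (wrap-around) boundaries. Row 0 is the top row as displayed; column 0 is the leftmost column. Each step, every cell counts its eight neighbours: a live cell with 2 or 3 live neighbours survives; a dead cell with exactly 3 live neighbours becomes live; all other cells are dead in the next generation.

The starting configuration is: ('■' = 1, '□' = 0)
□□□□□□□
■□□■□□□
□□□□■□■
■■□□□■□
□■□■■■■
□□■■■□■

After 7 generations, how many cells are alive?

t=0: □□□□□□□
■□□■□□□
□□□□■□■
■■□□□■□
□■□■■■■
□□■■■□■
t=1: □□■□■□□
□□□□□□□
□■□□■■■
□■■■□□□
□■□□□□□
■□■□□□■
t=2: □■□■□□□
□□□■■□□
■■□■■■□
□■□■■■□
□□□■□□□
■□■■□□□
t=3: □■□□□□□
■■□□□■□
■■□□□□■
■■□□□■■
□■□□□□□
□■□■■□□
t=4: □■□□■□□
□□■□□□□
□□■□□□□
□□■□□■□
□■□□■■■
■■□□□□□
t=5: ■■■□□□□
□■■■□□□
□■■■□□□
□■■■■■■
□■■□■■■
□■■□■□■
t=6: □□□□□□□
□□□□□□□
□□□□□■□
□□□□□□■
□□□□□□□
□□□□■□■
t=7: □□□□□□□
□□□□□□□
□□□□□□□
□□□□□□□
□□□□□■□
□□□□□□□

1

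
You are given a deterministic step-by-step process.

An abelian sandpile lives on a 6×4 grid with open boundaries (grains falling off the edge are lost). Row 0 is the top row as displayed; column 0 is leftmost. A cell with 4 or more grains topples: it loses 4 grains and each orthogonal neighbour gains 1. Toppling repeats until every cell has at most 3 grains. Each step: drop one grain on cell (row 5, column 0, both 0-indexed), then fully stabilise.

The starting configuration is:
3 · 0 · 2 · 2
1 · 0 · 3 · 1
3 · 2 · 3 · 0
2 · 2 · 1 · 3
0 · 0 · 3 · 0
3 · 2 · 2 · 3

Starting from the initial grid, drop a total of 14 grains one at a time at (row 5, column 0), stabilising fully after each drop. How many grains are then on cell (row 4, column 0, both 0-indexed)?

step 0: 3 · 0 · 2 · 2
1 · 0 · 3 · 1
3 · 2 · 3 · 0
2 · 2 · 1 · 3
0 · 0 · 3 · 0
3 · 2 · 2 · 3
step 1: 3 · 0 · 2 · 2
1 · 0 · 3 · 1
3 · 2 · 3 · 0
2 · 2 · 1 · 3
1 · 0 · 3 · 0
0 · 3 · 2 · 3
step 2: 3 · 0 · 2 · 2
1 · 0 · 3 · 1
3 · 2 · 3 · 0
2 · 2 · 1 · 3
1 · 0 · 3 · 0
1 · 3 · 2 · 3
step 3: 3 · 0 · 2 · 2
1 · 0 · 3 · 1
3 · 2 · 3 · 0
2 · 2 · 1 · 3
1 · 0 · 3 · 0
2 · 3 · 2 · 3
step 4: 3 · 0 · 2 · 2
1 · 0 · 3 · 1
3 · 2 · 3 · 0
2 · 2 · 1 · 3
1 · 0 · 3 · 0
3 · 3 · 2 · 3
step 5: 3 · 0 · 2 · 2
1 · 0 · 3 · 1
3 · 2 · 3 · 0
2 · 2 · 1 · 3
2 · 1 · 3 · 0
1 · 0 · 3 · 3
step 6: 3 · 0 · 2 · 2
1 · 0 · 3 · 1
3 · 2 · 3 · 0
2 · 2 · 1 · 3
2 · 1 · 3 · 0
2 · 0 · 3 · 3
step 7: 3 · 0 · 2 · 2
1 · 0 · 3 · 1
3 · 2 · 3 · 0
2 · 2 · 1 · 3
2 · 1 · 3 · 0
3 · 0 · 3 · 3
step 8: 3 · 0 · 2 · 2
1 · 0 · 3 · 1
3 · 2 · 3 · 0
2 · 2 · 1 · 3
3 · 1 · 3 · 0
0 · 1 · 3 · 3
step 9: 3 · 0 · 2 · 2
1 · 0 · 3 · 1
3 · 2 · 3 · 0
2 · 2 · 1 · 3
3 · 1 · 3 · 0
1 · 1 · 3 · 3
step 10: 3 · 0 · 2 · 2
1 · 0 · 3 · 1
3 · 2 · 3 · 0
2 · 2 · 1 · 3
3 · 1 · 3 · 0
2 · 1 · 3 · 3
step 11: 3 · 0 · 2 · 2
1 · 0 · 3 · 1
3 · 2 · 3 · 0
2 · 2 · 1 · 3
3 · 1 · 3 · 0
3 · 1 · 3 · 3
step 12: 3 · 0 · 2 · 2
1 · 0 · 3 · 1
3 · 2 · 3 · 0
3 · 2 · 1 · 3
0 · 2 · 3 · 0
1 · 2 · 3 · 3
step 13: 3 · 0 · 2 · 2
1 · 0 · 3 · 1
3 · 2 · 3 · 0
3 · 2 · 1 · 3
0 · 2 · 3 · 0
2 · 2 · 3 · 3
step 14: 3 · 0 · 2 · 2
1 · 0 · 3 · 1
3 · 2 · 3 · 0
3 · 2 · 1 · 3
0 · 2 · 3 · 0
3 · 2 · 3 · 3

0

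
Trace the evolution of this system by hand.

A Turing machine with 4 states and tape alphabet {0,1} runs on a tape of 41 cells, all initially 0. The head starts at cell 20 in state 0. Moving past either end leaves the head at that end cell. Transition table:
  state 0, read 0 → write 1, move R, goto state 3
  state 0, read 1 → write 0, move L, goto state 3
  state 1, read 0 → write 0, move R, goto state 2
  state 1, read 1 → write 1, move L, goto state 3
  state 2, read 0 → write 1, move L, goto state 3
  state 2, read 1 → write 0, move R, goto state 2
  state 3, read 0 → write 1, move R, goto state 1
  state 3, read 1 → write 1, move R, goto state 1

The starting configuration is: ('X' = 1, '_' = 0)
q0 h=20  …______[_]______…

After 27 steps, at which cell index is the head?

23

0) q0 h=20  …______[_]______…
1) q3 h=21  …_____X[_]______…
2) q1 h=22  …____XX[_]______…
3) q2 h=23  …___XX_[_]______…
4) q3 h=22  …____XX[_]X_____…
5) q1 h=23  …___XXX[X]______…
6) q3 h=22  …____XX[X]X_____…
7) q1 h=23  …___XXX[X]______…
8) q3 h=22  …____XX[X]X_____…
9) q1 h=23  …___XXX[X]______…
10) q3 h=22  …____XX[X]X_____…
11) q1 h=23  …___XXX[X]______…
12) q3 h=22  …____XX[X]X_____…
13) q1 h=23  …___XXX[X]______…
14) q3 h=22  …____XX[X]X_____…
15) q1 h=23  …___XXX[X]______…
16) q3 h=22  …____XX[X]X_____…
17) q1 h=23  …___XXX[X]______…
18) q3 h=22  …____XX[X]X_____…
19) q1 h=23  …___XXX[X]______…
20) q3 h=22  …____XX[X]X_____…
21) q1 h=23  …___XXX[X]______…
22) q3 h=22  …____XX[X]X_____…
23) q1 h=23  …___XXX[X]______…
24) q3 h=22  …____XX[X]X_____…
25) q1 h=23  …___XXX[X]______…
26) q3 h=22  …____XX[X]X_____…
27) q1 h=23  …___XXX[X]______…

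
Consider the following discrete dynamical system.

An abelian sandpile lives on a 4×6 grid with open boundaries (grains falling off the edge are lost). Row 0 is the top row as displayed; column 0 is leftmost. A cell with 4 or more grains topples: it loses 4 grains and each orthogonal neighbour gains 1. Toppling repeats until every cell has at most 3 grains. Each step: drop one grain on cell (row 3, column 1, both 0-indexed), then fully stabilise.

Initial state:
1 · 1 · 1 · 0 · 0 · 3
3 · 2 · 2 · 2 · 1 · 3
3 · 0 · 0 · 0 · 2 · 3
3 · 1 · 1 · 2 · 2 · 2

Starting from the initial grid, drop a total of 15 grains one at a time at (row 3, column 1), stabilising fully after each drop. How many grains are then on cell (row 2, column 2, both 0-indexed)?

2

t=0: 1 · 1 · 1 · 0 · 0 · 3
3 · 2 · 2 · 2 · 1 · 3
3 · 0 · 0 · 0 · 2 · 3
3 · 1 · 1 · 2 · 2 · 2
t=1: 1 · 1 · 1 · 0 · 0 · 3
3 · 2 · 2 · 2 · 1 · 3
3 · 0 · 0 · 0 · 2 · 3
3 · 2 · 1 · 2 · 2 · 2
t=2: 1 · 1 · 1 · 0 · 0 · 3
3 · 2 · 2 · 2 · 1 · 3
3 · 0 · 0 · 0 · 2 · 3
3 · 3 · 1 · 2 · 2 · 2
t=3: 2 · 1 · 1 · 0 · 0 · 3
0 · 3 · 2 · 2 · 1 · 3
1 · 2 · 0 · 0 · 2 · 3
1 · 1 · 2 · 2 · 2 · 2
t=4: 2 · 1 · 1 · 0 · 0 · 3
0 · 3 · 2 · 2 · 1 · 3
1 · 2 · 0 · 0 · 2 · 3
1 · 2 · 2 · 2 · 2 · 2
t=5: 2 · 1 · 1 · 0 · 0 · 3
0 · 3 · 2 · 2 · 1 · 3
1 · 2 · 0 · 0 · 2 · 3
1 · 3 · 2 · 2 · 2 · 2
t=6: 2 · 1 · 1 · 0 · 0 · 3
0 · 3 · 2 · 2 · 1 · 3
1 · 3 · 0 · 0 · 2 · 3
2 · 0 · 3 · 2 · 2 · 2
t=7: 2 · 1 · 1 · 0 · 0 · 3
0 · 3 · 2 · 2 · 1 · 3
1 · 3 · 0 · 0 · 2 · 3
2 · 1 · 3 · 2 · 2 · 2
t=8: 2 · 1 · 1 · 0 · 0 · 3
0 · 3 · 2 · 2 · 1 · 3
1 · 3 · 0 · 0 · 2 · 3
2 · 2 · 3 · 2 · 2 · 2
t=9: 2 · 1 · 1 · 0 · 0 · 3
0 · 3 · 2 · 2 · 1 · 3
1 · 3 · 0 · 0 · 2 · 3
2 · 3 · 3 · 2 · 2 · 2
t=10: 2 · 2 · 1 · 0 · 0 · 3
1 · 0 · 3 · 2 · 1 · 3
2 · 1 · 2 · 0 · 2 · 3
3 · 2 · 0 · 3 · 2 · 2
t=11: 2 · 2 · 1 · 0 · 0 · 3
1 · 0 · 3 · 2 · 1 · 3
2 · 1 · 2 · 0 · 2 · 3
3 · 3 · 0 · 3 · 2 · 2
t=12: 2 · 2 · 1 · 0 · 0 · 3
1 · 0 · 3 · 2 · 1 · 3
3 · 2 · 2 · 0 · 2 · 3
0 · 1 · 1 · 3 · 2 · 2
t=13: 2 · 2 · 1 · 0 · 0 · 3
1 · 0 · 3 · 2 · 1 · 3
3 · 2 · 2 · 0 · 2 · 3
0 · 2 · 1 · 3 · 2 · 2
t=14: 2 · 2 · 1 · 0 · 0 · 3
1 · 0 · 3 · 2 · 1 · 3
3 · 2 · 2 · 0 · 2 · 3
0 · 3 · 1 · 3 · 2 · 2
t=15: 2 · 2 · 1 · 0 · 0 · 3
1 · 0 · 3 · 2 · 1 · 3
3 · 3 · 2 · 0 · 2 · 3
1 · 0 · 2 · 3 · 2 · 2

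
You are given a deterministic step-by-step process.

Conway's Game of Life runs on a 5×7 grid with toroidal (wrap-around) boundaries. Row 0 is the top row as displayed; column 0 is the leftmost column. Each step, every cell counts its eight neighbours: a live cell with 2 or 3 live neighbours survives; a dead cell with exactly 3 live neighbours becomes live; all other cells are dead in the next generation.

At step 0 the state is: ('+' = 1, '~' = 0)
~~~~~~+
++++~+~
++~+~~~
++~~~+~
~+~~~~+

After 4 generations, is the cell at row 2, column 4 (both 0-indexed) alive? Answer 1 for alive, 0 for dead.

0) ~~~~~~+
++++~+~
++~+~~~
++~~~+~
~+~~~~+
1) ~~~~~++
~~~++~~
~~~+~~~
~~~~~~~
~+~~~++
2) +~~~~~+
~~~+++~
~~~++~~
~~~~~~~
+~~~~++
3) +~~~~~~
~~~+~++
~~~+~+~
~~~~+++
+~~~~+~
4) +~~~++~
~~~~~++
~~~+~~~
~~~~~~~
+~~~++~

0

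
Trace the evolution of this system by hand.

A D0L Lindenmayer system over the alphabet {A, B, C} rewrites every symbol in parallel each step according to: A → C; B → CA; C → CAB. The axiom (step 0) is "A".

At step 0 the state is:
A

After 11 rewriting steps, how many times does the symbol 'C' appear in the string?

t=0: A
t=1: C
t=2: CAB
t=3: CABCCA
t=4: CABCCACABCABC
t=5: CABCCACABCABCCABCCACABCCACAB
t=6: CABCCACABCABCCABCCACABCCACABCABCCACABCABCCABCCACABCABCCABCCA
t=7: CABCCACABCABCCABCCACABCCACABCABCCACABCABCCABCCACABCABCCABC…BCCABCCACABCCACABCABCCACABCABCCABCCACABCCACABCABCCACABCABC  (len 129)
t=8: CABCCACABCABCCABCCACABCCACABCABCCACABCABCCABCCACABCABCCABC…BCCACABCABCCABCCACABCABCCABCCACABCCACABCABCCABCCACABCCACAB  (len 277)
t=9: CABCCACABCABCCABCCACABCCACABCABCCACABCABCCABCCACABCABCCABC…BCCACABCABCCABCCACABCCACABCABCCACABCABCCABCCACABCABCCABCCA  (len 595)
t=10: CABCCACABCABCCABCCACABCCACABCABCCACABCABCCABCCACABCABCCABC…BCCABCCACABCCACABCABCCACABCABCCABCCACABCCACABCABCCACABCABC  (len 1278)
t=11: CABCCACABCABCCABCCACABCCACABCABCCACABCABCCABCCACABCABCCABC…BCCACABCABCCABCCACABCABCCABCCACABCCACABCABCCABCCACABCCACAB  (len 2745)

1278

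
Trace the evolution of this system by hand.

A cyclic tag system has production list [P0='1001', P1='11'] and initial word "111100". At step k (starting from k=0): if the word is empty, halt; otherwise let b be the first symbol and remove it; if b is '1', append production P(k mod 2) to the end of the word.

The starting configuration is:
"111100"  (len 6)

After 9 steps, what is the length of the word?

13

[0] "111100"  (len 6)
[1] "111001001"  (len 9)
[2] "1100100111"  (len 10)
[3] "1001001111001"  (len 13)
[4] "00100111100111"  (len 14)
[5] "0100111100111"  (len 13)
[6] "100111100111"  (len 12)
[7] "001111001111001"  (len 15)
[8] "01111001111001"  (len 14)
[9] "1111001111001"  (len 13)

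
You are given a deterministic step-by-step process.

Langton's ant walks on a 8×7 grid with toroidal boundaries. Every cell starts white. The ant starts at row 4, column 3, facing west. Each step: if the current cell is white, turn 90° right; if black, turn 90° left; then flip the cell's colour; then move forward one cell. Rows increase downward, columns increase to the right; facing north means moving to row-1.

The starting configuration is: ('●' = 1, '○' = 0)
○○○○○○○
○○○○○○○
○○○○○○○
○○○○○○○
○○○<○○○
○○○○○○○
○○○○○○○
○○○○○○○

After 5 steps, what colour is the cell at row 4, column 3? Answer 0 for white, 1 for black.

0

[0] ○○○○○○○
○○○○○○○
○○○○○○○
○○○○○○○
○○○<○○○
○○○○○○○
○○○○○○○
○○○○○○○
[1] ○○○○○○○
○○○○○○○
○○○○○○○
○○○^○○○
○○○●○○○
○○○○○○○
○○○○○○○
○○○○○○○
[2] ○○○○○○○
○○○○○○○
○○○○○○○
○○○●>○○
○○○●○○○
○○○○○○○
○○○○○○○
○○○○○○○
[3] ○○○○○○○
○○○○○○○
○○○○○○○
○○○●●○○
○○○●v○○
○○○○○○○
○○○○○○○
○○○○○○○
[4] ○○○○○○○
○○○○○○○
○○○○○○○
○○○●●○○
○○○<●○○
○○○○○○○
○○○○○○○
○○○○○○○
[5] ○○○○○○○
○○○○○○○
○○○○○○○
○○○●●○○
○○○○●○○
○○○v○○○
○○○○○○○
○○○○○○○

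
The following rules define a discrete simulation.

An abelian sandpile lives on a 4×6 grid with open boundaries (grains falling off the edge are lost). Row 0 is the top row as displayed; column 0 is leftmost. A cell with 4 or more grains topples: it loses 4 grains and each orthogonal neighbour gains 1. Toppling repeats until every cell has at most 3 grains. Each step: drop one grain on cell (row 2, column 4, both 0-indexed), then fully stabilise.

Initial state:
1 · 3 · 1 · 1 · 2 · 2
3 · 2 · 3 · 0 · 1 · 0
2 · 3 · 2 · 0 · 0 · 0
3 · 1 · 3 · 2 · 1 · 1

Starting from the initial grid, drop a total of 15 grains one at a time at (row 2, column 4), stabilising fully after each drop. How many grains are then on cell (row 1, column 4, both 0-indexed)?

1

k=0  1 · 3 · 1 · 1 · 2 · 2
3 · 2 · 3 · 0 · 1 · 0
2 · 3 · 2 · 0 · 0 · 0
3 · 1 · 3 · 2 · 1 · 1
k=1  1 · 3 · 1 · 1 · 2 · 2
3 · 2 · 3 · 0 · 1 · 0
2 · 3 · 2 · 0 · 1 · 0
3 · 1 · 3 · 2 · 1 · 1
k=2  1 · 3 · 1 · 1 · 2 · 2
3 · 2 · 3 · 0 · 1 · 0
2 · 3 · 2 · 0 · 2 · 0
3 · 1 · 3 · 2 · 1 · 1
k=3  1 · 3 · 1 · 1 · 2 · 2
3 · 2 · 3 · 0 · 1 · 0
2 · 3 · 2 · 0 · 3 · 0
3 · 1 · 3 · 2 · 1 · 1
k=4  1 · 3 · 1 · 1 · 2 · 2
3 · 2 · 3 · 0 · 2 · 0
2 · 3 · 2 · 1 · 0 · 1
3 · 1 · 3 · 2 · 2 · 1
k=5  1 · 3 · 1 · 1 · 2 · 2
3 · 2 · 3 · 0 · 2 · 0
2 · 3 · 2 · 1 · 1 · 1
3 · 1 · 3 · 2 · 2 · 1
k=6  1 · 3 · 1 · 1 · 2 · 2
3 · 2 · 3 · 0 · 2 · 0
2 · 3 · 2 · 1 · 2 · 1
3 · 1 · 3 · 2 · 2 · 1
k=7  1 · 3 · 1 · 1 · 2 · 2
3 · 2 · 3 · 0 · 2 · 0
2 · 3 · 2 · 1 · 3 · 1
3 · 1 · 3 · 2 · 2 · 1
k=8  1 · 3 · 1 · 1 · 2 · 2
3 · 2 · 3 · 0 · 3 · 0
2 · 3 · 2 · 2 · 0 · 2
3 · 1 · 3 · 2 · 3 · 1
k=9  1 · 3 · 1 · 1 · 2 · 2
3 · 2 · 3 · 0 · 3 · 0
2 · 3 · 2 · 2 · 1 · 2
3 · 1 · 3 · 2 · 3 · 1
k=10  1 · 3 · 1 · 1 · 2 · 2
3 · 2 · 3 · 0 · 3 · 0
2 · 3 · 2 · 2 · 2 · 2
3 · 1 · 3 · 2 · 3 · 1
k=11  1 · 3 · 1 · 1 · 2 · 2
3 · 2 · 3 · 0 · 3 · 0
2 · 3 · 2 · 2 · 3 · 2
3 · 1 · 3 · 2 · 3 · 1
k=12  1 · 3 · 1 · 1 · 3 · 2
3 · 2 · 3 · 1 · 0 · 1
2 · 3 · 2 · 3 · 2 · 3
3 · 1 · 3 · 3 · 0 · 2
k=13  1 · 3 · 1 · 1 · 3 · 2
3 · 2 · 3 · 1 · 0 · 1
2 · 3 · 2 · 3 · 3 · 3
3 · 1 · 3 · 3 · 0 · 2
k=14  3 · 0 · 3 · 1 · 3 · 2
1 · 2 · 1 · 3 · 1 · 2
1 · 3 · 2 · 2 · 2 · 0
1 · 0 · 2 · 1 · 2 · 3
k=15  3 · 0 · 3 · 1 · 3 · 2
1 · 2 · 1 · 3 · 1 · 2
1 · 3 · 2 · 2 · 3 · 0
1 · 0 · 2 · 1 · 2 · 3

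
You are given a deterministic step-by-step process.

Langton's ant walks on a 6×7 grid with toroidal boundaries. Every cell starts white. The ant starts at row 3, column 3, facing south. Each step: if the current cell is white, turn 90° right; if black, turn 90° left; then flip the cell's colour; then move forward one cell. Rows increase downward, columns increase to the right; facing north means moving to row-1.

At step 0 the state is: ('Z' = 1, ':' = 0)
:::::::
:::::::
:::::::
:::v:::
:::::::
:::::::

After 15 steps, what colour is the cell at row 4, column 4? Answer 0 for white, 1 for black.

1

[0] :::::::
:::::::
:::::::
:::v:::
:::::::
:::::::
[1] :::::::
:::::::
:::::::
::<Z:::
:::::::
:::::::
[2] :::::::
:::::::
::^::::
::ZZ:::
:::::::
:::::::
[3] :::::::
:::::::
::Z>:::
::ZZ:::
:::::::
:::::::
[4] :::::::
:::::::
::ZZ:::
::Zv:::
:::::::
:::::::
[5] :::::::
:::::::
::ZZ:::
::Z:>::
:::::::
:::::::
[6] :::::::
:::::::
::ZZ:::
::Z:Z::
::::v::
:::::::
[7] :::::::
:::::::
::ZZ:::
::Z:Z::
:::<Z::
:::::::
[8] :::::::
:::::::
::ZZ:::
::Z^Z::
:::ZZ::
:::::::
[9] :::::::
:::::::
::ZZ:::
::ZZ>::
:::ZZ::
:::::::
[10] :::::::
:::::::
::ZZ^::
::ZZ:::
:::ZZ::
:::::::
[11] :::::::
:::::::
::ZZZ>:
::ZZ:::
:::ZZ::
:::::::
[12] :::::::
:::::::
::ZZZZ:
::ZZ:v:
:::ZZ::
:::::::
[13] :::::::
:::::::
::ZZZZ:
::ZZ<Z:
:::ZZ::
:::::::
[14] :::::::
:::::::
::ZZ^Z:
::ZZZZ:
:::ZZ::
:::::::
[15] :::::::
:::::::
::Z<:Z:
::ZZZZ:
:::ZZ::
:::::::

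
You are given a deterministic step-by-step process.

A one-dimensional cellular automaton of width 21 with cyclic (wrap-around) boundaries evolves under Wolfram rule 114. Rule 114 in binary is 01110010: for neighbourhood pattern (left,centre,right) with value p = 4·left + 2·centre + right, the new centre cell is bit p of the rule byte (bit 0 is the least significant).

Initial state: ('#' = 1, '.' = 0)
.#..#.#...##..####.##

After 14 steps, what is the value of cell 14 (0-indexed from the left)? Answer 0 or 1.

0

[0] .#..#.#...##..####.##
[1] #.##.#.#.#.###...##.#
[2] ##.##.#.#.#..##.#.##.
[3] .##.##.#.#.##.##.#.##
[4] #.##.##.#.#.##.##.#.#
[5] ##.##.##.#.#.##.##.#.
[6] .##.##.##.#.#.##.##.#
[7] #.##.##.##.#.#.##.##.
[8] .#.##.##.##.#.#.##.##
[9] #.#.##.##.##.#.#.##.#
[10] ##.#.##.##.##.#.#.##.
[11] .##.#.##.##.##.#.#.##
[12] #.##.#.##.##.##.#.#.#
[13] ##.##.#.##.##.##.#.#.
[14] .##.##.#.##.##.##.#.#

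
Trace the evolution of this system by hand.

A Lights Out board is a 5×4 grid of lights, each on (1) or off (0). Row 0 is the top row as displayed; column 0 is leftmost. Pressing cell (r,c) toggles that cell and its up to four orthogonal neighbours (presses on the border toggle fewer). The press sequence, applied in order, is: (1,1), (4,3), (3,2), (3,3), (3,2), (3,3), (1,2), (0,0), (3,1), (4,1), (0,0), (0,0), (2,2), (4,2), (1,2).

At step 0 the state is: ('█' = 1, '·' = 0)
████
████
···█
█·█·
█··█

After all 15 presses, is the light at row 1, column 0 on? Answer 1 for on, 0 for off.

gen 0: ████
████
···█
█·█·
█··█
gen 1: █·██
···█
·█·█
█·█·
█··█
gen 2: █·██
···█
·█·█
█·██
█·█·
gen 3: █·██
···█
·███
██··
█···
gen 4: █·██
···█
·██·
████
█··█
gen 5: █·██
···█
·█··
█···
█·██
gen 6: █·██
···█
·█·█
█·██
█·█·
gen 7: █··█
·██·
·███
█·██
█·█·
gen 8: ·█·█
███·
·███
█·██
█·█·
gen 9: ·█·█
███·
··██
·█·█
███·
gen 10: ·█·█
███·
··██
···█
····
gen 11: █··█
·██·
··██
···█
····
gen 12: ·█·█
███·
··██
···█
····
gen 13: ·█·█
██··
·█··
··██
····
gen 14: ·█·█
██··
·█··
···█
·███
gen 15: ·███
█·██
·██·
···█
·███

1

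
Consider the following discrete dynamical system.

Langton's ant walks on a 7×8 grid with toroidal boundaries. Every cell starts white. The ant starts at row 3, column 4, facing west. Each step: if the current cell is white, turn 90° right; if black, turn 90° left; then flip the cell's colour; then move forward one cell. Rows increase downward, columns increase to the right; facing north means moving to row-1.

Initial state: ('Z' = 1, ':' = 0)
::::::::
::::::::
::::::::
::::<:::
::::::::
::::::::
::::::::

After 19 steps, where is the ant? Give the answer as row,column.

gen 0: ::::::::
::::::::
::::::::
::::<:::
::::::::
::::::::
::::::::
gen 1: ::::::::
::::::::
::::^:::
::::Z:::
::::::::
::::::::
::::::::
gen 2: ::::::::
::::::::
::::Z>::
::::Z:::
::::::::
::::::::
::::::::
gen 3: ::::::::
::::::::
::::ZZ::
::::Zv::
::::::::
::::::::
::::::::
gen 4: ::::::::
::::::::
::::ZZ::
::::<Z::
::::::::
::::::::
::::::::
gen 5: ::::::::
::::::::
::::ZZ::
:::::Z::
::::v:::
::::::::
::::::::
gen 6: ::::::::
::::::::
::::ZZ::
:::::Z::
:::<Z:::
::::::::
::::::::
gen 7: ::::::::
::::::::
::::ZZ::
:::^:Z::
:::ZZ:::
::::::::
::::::::
gen 8: ::::::::
::::::::
::::ZZ::
:::Z>Z::
:::ZZ:::
::::::::
::::::::
gen 9: ::::::::
::::::::
::::ZZ::
:::ZZZ::
:::Zv:::
::::::::
::::::::
gen 10: ::::::::
::::::::
::::ZZ::
:::ZZZ::
:::Z:>::
::::::::
::::::::
gen 11: ::::::::
::::::::
::::ZZ::
:::ZZZ::
:::Z:Z::
:::::v::
::::::::
gen 12: ::::::::
::::::::
::::ZZ::
:::ZZZ::
:::Z:Z::
::::<Z::
::::::::
gen 13: ::::::::
::::::::
::::ZZ::
:::ZZZ::
:::Z^Z::
::::ZZ::
::::::::
gen 14: ::::::::
::::::::
::::ZZ::
:::ZZZ::
:::ZZ>::
::::ZZ::
::::::::
gen 15: ::::::::
::::::::
::::ZZ::
:::ZZ^::
:::ZZ:::
::::ZZ::
::::::::
gen 16: ::::::::
::::::::
::::ZZ::
:::Z<:::
:::ZZ:::
::::ZZ::
::::::::
gen 17: ::::::::
::::::::
::::ZZ::
:::Z::::
:::Zv:::
::::ZZ::
::::::::
gen 18: ::::::::
::::::::
::::ZZ::
:::Z::::
:::Z:>::
::::ZZ::
::::::::
gen 19: ::::::::
::::::::
::::ZZ::
:::Z::::
:::Z:Z::
::::Zv::
::::::::

5,5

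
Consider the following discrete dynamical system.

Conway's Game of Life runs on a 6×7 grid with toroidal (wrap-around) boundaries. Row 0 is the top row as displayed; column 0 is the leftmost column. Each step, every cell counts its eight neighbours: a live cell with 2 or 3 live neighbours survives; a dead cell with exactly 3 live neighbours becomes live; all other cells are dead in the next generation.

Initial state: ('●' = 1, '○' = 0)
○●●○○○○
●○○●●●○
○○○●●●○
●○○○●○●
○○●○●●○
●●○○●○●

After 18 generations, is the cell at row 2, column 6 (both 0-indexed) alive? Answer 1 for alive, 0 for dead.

1

0) ○●●○○○○
●○○●●●○
○○○●●●○
●○○○●○●
○○●○●●○
●●○○●○●
1) ○○●○○○○
○●○○○●●
●○○○○○○
○○○○○○●
○○○○●○○
●○○○●○●
2) ○●○○○○○
●●○○○○●
●○○○○●○
○○○○○○○
●○○○○○●
○○○●○●○
3) ○●●○○○●
○●○○○○●
●●○○○○○
●○○○○○○
○○○○○○●
●○○○○○●
4) ○●●○○●●
○○○○○○●
○●○○○○●
●●○○○○●
○○○○○○●
○●○○○●●
5) ○●●○○○○
○●●○○○●
○●○○○●●
○●○○○●●
○●○○○○○
○●●○○○○
6) ○○○●○○○
○○○○○●●
○●○○○○○
○●●○○●●
○●○○○○○
●○○○○○○
7) ○○○○○○●
○○○○○○○
○●●○○○○
○●●○○○○
○●●○○○●
○○○○○○○
8) ○○○○○○○
○○○○○○○
○●●○○○○
○○○●○○○
●●●○○○○
●○○○○○○
9) ○○○○○○○
○○○○○○○
○○●○○○○
●○○●○○○
●●●○○○○
●○○○○○○
10) ○○○○○○○
○○○○○○○
○○○○○○○
●○○●○○○
●○●○○○●
●○○○○○○
11) ○○○○○○○
○○○○○○○
○○○○○○○
●●○○○○●
●○○○○○●
●●○○○○●
12) ●○○○○○○
○○○○○○○
●○○○○○○
○●○○○○●
○○○○○●○
○●○○○○●
13) ●○○○○○○
○○○○○○○
●○○○○○○
●○○○○○●
○○○○○●●
●○○○○○●
14) ●○○○○○●
○○○○○○○
●○○○○○●
●○○○○●○
○○○○○●○
●○○○○●○
15) ●○○○○○●
○○○○○○○
●○○○○○●
●○○○○●○
○○○○●●○
●○○○○●○
16) ●○○○○○●
○○○○○○○
●○○○○○●
●○○○●●○
○○○○●●○
●○○○●●○
17) ●○○○○●●
○○○○○○○
●○○○○●●
●○○○●○○
○○○●○○○
●○○○●○○
18) ●○○○○●●
○○○○○○○
●○○○○●●
●○○○●●○
○○○●●○○
●○○○●●○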